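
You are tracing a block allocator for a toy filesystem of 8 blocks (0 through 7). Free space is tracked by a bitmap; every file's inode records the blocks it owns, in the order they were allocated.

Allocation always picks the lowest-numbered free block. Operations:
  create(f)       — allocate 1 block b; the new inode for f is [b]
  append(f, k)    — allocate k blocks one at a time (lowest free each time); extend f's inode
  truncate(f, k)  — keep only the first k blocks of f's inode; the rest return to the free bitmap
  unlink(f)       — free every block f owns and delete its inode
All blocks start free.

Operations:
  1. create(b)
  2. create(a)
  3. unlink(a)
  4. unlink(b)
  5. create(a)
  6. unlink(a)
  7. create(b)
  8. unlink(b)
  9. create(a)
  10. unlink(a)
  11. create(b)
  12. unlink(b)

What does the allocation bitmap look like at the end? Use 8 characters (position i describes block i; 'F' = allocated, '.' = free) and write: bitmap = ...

[1] create(b) — b=0 (map F.......)
[2] create(a) — a=1 b=0 (map FF......)
[3] unlink(a) — b=0 (map F.......)
[4] unlink(b) —  (map ........)
[5] create(a) — a=0 (map F.......)
[6] unlink(a) —  (map ........)
[7] create(b) — b=0 (map F.......)
[8] unlink(b) —  (map ........)
[9] create(a) — a=0 (map F.......)
[10] unlink(a) —  (map ........)
[11] create(b) — b=0 (map F.......)
[12] unlink(b) —  (map ........)

bitmap = ........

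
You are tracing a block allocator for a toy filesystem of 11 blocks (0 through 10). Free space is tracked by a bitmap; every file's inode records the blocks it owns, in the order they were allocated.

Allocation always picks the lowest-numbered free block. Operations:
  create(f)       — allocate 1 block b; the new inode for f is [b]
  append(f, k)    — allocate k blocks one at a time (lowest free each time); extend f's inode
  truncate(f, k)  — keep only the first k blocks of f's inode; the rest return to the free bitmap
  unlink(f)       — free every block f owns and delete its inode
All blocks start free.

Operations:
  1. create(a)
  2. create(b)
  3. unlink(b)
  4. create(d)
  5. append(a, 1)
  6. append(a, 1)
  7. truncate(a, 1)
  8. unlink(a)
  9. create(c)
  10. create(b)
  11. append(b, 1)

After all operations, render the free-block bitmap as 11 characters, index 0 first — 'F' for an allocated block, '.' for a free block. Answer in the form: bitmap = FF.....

bitmap = FFFF.......

after create(a) → a:[0]  free=[F..........]
after create(b) → a:[0], b:[1]  free=[FF.........]
after unlink(b) → a:[0]  free=[F..........]
after create(d) → a:[0], d:[1]  free=[FF.........]
after append(a, 1) → a:[0, 2], d:[1]  free=[FFF........]
after append(a, 1) → a:[0, 2, 3], d:[1]  free=[FFFF.......]
after truncate(a, 1) → a:[0], d:[1]  free=[FF.........]
after unlink(a) → d:[1]  free=[.F.........]
after create(c) → c:[0], d:[1]  free=[FF.........]
after create(b) → b:[2], c:[0], d:[1]  free=[FFF........]
after append(b, 1) → b:[2, 3], c:[0], d:[1]  free=[FFFF.......]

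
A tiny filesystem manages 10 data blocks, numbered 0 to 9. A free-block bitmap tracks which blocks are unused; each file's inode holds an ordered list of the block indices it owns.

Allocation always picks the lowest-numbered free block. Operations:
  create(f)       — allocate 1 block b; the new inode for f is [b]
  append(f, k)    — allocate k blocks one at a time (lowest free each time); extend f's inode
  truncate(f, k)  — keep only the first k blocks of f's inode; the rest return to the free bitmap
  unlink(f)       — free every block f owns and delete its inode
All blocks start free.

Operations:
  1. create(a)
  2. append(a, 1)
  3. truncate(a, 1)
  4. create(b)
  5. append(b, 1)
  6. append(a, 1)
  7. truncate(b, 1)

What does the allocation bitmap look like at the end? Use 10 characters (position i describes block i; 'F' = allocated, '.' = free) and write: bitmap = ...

  1. create(a)  ⇒  F.........  {a→[0]}
  2. append(a, 1)  ⇒  FF........  {a→[0, 1]}
  3. truncate(a, 1)  ⇒  F.........  {a→[0]}
  4. create(b)  ⇒  FF........  {a→[0]; b→[1]}
  5. append(b, 1)  ⇒  FFF.......  {a→[0]; b→[1, 2]}
  6. append(a, 1)  ⇒  FFFF......  {a→[0, 3]; b→[1, 2]}
  7. truncate(b, 1)  ⇒  FF.F......  {a→[0, 3]; b→[1]}

bitmap = FF.F......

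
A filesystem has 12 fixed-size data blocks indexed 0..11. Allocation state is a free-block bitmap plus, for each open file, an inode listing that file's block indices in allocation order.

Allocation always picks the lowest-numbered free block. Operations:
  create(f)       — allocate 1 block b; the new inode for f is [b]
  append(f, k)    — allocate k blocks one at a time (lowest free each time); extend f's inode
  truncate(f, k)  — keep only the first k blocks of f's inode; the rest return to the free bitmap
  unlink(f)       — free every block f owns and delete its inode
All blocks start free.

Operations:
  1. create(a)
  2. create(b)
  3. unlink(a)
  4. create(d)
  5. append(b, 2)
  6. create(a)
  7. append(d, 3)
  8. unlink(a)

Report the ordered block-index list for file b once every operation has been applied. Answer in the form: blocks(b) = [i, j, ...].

blocks(b) = [1, 2, 3]

create(a): bitmap=F........... | a=[0]
create(b): bitmap=FF.......... | a=[0] b=[1]
unlink(a): bitmap=.F.......... | b=[1]
create(d): bitmap=FF.......... | b=[1] d=[0]
append(b, 2): bitmap=FFFF........ | b=[1, 2, 3] d=[0]
create(a): bitmap=FFFFF....... | a=[4] b=[1, 2, 3] d=[0]
append(d, 3): bitmap=FFFFFFFF.... | a=[4] b=[1, 2, 3] d=[0, 5, 6, 7]
unlink(a): bitmap=FFFF.FFF.... | b=[1, 2, 3] d=[0, 5, 6, 7]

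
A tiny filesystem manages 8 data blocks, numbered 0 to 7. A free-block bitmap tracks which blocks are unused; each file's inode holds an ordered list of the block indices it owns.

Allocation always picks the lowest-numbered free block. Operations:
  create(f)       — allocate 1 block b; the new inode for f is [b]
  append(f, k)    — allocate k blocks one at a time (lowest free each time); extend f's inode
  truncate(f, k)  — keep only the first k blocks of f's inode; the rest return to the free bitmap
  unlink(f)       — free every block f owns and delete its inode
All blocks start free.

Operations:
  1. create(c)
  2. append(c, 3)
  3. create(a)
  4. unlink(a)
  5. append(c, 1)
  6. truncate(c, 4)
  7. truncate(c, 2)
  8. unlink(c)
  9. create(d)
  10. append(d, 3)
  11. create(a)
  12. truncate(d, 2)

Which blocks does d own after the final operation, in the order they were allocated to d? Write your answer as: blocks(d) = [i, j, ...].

create(c): bitmap=F....... | c=[0]
append(c, 3): bitmap=FFFF.... | c=[0, 1, 2, 3]
create(a): bitmap=FFFFF... | a=[4] c=[0, 1, 2, 3]
unlink(a): bitmap=FFFF.... | c=[0, 1, 2, 3]
append(c, 1): bitmap=FFFFF... | c=[0, 1, 2, 3, 4]
truncate(c, 4): bitmap=FFFF.... | c=[0, 1, 2, 3]
truncate(c, 2): bitmap=FF...... | c=[0, 1]
unlink(c): bitmap=........ | 
create(d): bitmap=F....... | d=[0]
append(d, 3): bitmap=FFFF.... | d=[0, 1, 2, 3]
create(a): bitmap=FFFFF... | a=[4] d=[0, 1, 2, 3]
truncate(d, 2): bitmap=FF..F... | a=[4] d=[0, 1]

blocks(d) = [0, 1]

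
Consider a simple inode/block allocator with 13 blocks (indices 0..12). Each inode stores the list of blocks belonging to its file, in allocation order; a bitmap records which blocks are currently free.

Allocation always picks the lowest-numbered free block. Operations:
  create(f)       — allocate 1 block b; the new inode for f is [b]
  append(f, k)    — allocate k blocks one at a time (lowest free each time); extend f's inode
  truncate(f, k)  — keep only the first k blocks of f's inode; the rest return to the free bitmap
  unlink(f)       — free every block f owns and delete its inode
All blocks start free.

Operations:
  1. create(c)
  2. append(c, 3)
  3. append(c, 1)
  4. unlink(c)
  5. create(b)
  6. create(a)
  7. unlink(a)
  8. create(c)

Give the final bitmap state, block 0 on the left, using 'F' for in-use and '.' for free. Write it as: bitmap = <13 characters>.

[1] create(c) — c=0 (map F............)
[2] append(c, 3) — c=0,1,2,3 (map FFFF.........)
[3] append(c, 1) — c=0,1,2,3,4 (map FFFFF........)
[4] unlink(c) —  (map .............)
[5] create(b) — b=0 (map F............)
[6] create(a) — a=1 b=0 (map FF...........)
[7] unlink(a) — b=0 (map F............)
[8] create(c) — b=0 c=1 (map FF...........)

bitmap = FF...........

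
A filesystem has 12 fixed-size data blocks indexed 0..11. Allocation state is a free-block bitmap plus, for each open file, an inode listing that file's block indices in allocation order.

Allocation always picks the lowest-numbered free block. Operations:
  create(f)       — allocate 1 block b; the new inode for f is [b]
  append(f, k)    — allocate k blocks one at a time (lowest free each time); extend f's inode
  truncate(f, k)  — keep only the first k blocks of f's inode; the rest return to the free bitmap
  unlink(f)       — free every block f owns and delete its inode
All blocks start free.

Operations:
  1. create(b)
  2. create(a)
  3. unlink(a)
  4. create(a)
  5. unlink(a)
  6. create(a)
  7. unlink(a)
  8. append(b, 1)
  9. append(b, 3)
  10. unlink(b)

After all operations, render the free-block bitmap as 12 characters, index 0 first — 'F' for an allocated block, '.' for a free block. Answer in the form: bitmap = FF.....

bitmap = ............

after create(b) → b:[0]  free=[F...........]
after create(a) → a:[1], b:[0]  free=[FF..........]
after unlink(a) → b:[0]  free=[F...........]
after create(a) → a:[1], b:[0]  free=[FF..........]
after unlink(a) → b:[0]  free=[F...........]
after create(a) → a:[1], b:[0]  free=[FF..........]
after unlink(a) → b:[0]  free=[F...........]
after append(b, 1) → b:[0, 1]  free=[FF..........]
after append(b, 3) → b:[0, 1, 2, 3, 4]  free=[FFFFF.......]
after unlink(b) →   free=[............]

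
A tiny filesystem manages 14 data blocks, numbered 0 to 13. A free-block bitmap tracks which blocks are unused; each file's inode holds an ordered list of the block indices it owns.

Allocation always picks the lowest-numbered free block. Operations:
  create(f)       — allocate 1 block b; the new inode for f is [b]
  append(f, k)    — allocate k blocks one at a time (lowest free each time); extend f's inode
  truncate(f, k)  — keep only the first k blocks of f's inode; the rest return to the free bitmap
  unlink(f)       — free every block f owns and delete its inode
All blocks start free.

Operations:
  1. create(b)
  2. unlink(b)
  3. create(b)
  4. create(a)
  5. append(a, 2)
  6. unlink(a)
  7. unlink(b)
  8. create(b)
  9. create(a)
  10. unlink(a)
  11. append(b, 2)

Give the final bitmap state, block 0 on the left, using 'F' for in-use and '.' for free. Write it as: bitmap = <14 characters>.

bitmap = FFF...........

create(b): bitmap=F............. | b=[0]
unlink(b): bitmap=.............. | 
create(b): bitmap=F............. | b=[0]
create(a): bitmap=FF............ | a=[1] b=[0]
append(a, 2): bitmap=FFFF.......... | a=[1, 2, 3] b=[0]
unlink(a): bitmap=F............. | b=[0]
unlink(b): bitmap=.............. | 
create(b): bitmap=F............. | b=[0]
create(a): bitmap=FF............ | a=[1] b=[0]
unlink(a): bitmap=F............. | b=[0]
append(b, 2): bitmap=FFF........... | b=[0, 1, 2]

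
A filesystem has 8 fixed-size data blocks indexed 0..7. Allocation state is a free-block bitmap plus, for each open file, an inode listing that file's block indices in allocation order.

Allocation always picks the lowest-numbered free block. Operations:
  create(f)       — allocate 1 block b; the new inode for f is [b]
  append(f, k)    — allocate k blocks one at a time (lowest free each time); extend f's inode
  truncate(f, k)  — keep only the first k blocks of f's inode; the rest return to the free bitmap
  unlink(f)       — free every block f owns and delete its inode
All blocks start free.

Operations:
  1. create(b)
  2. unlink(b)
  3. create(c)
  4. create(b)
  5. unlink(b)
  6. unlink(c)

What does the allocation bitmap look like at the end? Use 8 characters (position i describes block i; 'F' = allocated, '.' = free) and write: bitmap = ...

bitmap = ........

[1] create(b) — b=0 (map F.......)
[2] unlink(b) —  (map ........)
[3] create(c) — c=0 (map F.......)
[4] create(b) — b=1 c=0 (map FF......)
[5] unlink(b) — c=0 (map F.......)
[6] unlink(c) —  (map ........)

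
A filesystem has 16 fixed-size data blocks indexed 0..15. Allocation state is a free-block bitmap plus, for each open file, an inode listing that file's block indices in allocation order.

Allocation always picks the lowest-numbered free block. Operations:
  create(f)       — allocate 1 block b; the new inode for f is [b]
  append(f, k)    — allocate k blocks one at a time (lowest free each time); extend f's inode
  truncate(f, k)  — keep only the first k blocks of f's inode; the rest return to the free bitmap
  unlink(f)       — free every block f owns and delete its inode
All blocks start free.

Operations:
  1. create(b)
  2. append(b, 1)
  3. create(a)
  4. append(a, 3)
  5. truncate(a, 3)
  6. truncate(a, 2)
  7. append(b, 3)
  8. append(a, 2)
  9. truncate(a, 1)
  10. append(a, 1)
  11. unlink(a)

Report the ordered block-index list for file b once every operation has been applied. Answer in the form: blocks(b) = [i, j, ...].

create(b): bitmap=F............... | b=[0]
append(b, 1): bitmap=FF.............. | b=[0, 1]
create(a): bitmap=FFF............. | a=[2] b=[0, 1]
append(a, 3): bitmap=FFFFFF.......... | a=[2, 3, 4, 5] b=[0, 1]
truncate(a, 3): bitmap=FFFFF........... | a=[2, 3, 4] b=[0, 1]
truncate(a, 2): bitmap=FFFF............ | a=[2, 3] b=[0, 1]
append(b, 3): bitmap=FFFFFFF......... | a=[2, 3] b=[0, 1, 4, 5, 6]
append(a, 2): bitmap=FFFFFFFFF....... | a=[2, 3, 7, 8] b=[0, 1, 4, 5, 6]
truncate(a, 1): bitmap=FFF.FFF......... | a=[2] b=[0, 1, 4, 5, 6]
append(a, 1): bitmap=FFFFFFF......... | a=[2, 3] b=[0, 1, 4, 5, 6]
unlink(a): bitmap=FF..FFF......... | b=[0, 1, 4, 5, 6]

blocks(b) = [0, 1, 4, 5, 6]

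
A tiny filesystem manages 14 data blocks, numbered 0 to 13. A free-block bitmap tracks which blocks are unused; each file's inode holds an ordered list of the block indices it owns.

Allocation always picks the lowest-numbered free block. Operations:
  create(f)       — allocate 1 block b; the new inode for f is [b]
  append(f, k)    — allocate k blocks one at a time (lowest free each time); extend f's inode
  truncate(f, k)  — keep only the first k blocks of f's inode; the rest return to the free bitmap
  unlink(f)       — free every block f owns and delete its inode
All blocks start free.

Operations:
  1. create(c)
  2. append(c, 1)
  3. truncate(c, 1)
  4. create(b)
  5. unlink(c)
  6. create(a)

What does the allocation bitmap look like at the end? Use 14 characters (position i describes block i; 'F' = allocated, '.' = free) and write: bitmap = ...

[1] create(c) — c=0 (map F.............)
[2] append(c, 1) — c=0,1 (map FF............)
[3] truncate(c, 1) — c=0 (map F.............)
[4] create(b) — b=1 c=0 (map FF............)
[5] unlink(c) — b=1 (map .F............)
[6] create(a) — a=0 b=1 (map FF............)

bitmap = FF............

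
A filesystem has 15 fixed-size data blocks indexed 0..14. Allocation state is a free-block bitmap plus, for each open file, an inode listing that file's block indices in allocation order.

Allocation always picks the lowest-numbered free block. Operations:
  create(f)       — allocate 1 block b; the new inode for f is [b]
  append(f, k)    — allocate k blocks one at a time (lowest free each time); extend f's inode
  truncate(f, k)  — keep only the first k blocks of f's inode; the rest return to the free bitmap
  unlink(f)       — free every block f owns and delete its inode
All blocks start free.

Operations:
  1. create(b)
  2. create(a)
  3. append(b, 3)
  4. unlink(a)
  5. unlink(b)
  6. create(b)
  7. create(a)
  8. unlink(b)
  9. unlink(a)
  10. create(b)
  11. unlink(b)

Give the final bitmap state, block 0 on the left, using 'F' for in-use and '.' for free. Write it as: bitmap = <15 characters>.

bitmap = ...............

  1. create(b)  ⇒  F..............  {b→[0]}
  2. create(a)  ⇒  FF.............  {a→[1]; b→[0]}
  3. append(b, 3)  ⇒  FFFFF..........  {a→[1]; b→[0, 2, 3, 4]}
  4. unlink(a)  ⇒  F.FFF..........  {b→[0, 2, 3, 4]}
  5. unlink(b)  ⇒  ...............  {}
  6. create(b)  ⇒  F..............  {b→[0]}
  7. create(a)  ⇒  FF.............  {a→[1]; b→[0]}
  8. unlink(b)  ⇒  .F.............  {a→[1]}
  9. unlink(a)  ⇒  ...............  {}
  10. create(b)  ⇒  F..............  {b→[0]}
  11. unlink(b)  ⇒  ...............  {}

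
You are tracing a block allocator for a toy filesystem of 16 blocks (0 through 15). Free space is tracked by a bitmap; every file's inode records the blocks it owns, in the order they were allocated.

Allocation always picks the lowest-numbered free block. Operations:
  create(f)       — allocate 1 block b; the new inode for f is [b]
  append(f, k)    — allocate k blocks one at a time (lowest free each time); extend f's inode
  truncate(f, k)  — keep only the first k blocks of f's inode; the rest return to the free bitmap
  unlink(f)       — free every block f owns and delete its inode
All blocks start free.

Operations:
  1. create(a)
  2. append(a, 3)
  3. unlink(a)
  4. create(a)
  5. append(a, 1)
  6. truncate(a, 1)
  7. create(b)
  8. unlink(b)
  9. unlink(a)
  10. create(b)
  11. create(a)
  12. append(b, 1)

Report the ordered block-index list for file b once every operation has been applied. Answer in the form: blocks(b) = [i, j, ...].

blocks(b) = [0, 2]

  1. create(a)  ⇒  F...............  {a→[0]}
  2. append(a, 3)  ⇒  FFFF............  {a→[0, 1, 2, 3]}
  3. unlink(a)  ⇒  ................  {}
  4. create(a)  ⇒  F...............  {a→[0]}
  5. append(a, 1)  ⇒  FF..............  {a→[0, 1]}
  6. truncate(a, 1)  ⇒  F...............  {a→[0]}
  7. create(b)  ⇒  FF..............  {a→[0]; b→[1]}
  8. unlink(b)  ⇒  F...............  {a→[0]}
  9. unlink(a)  ⇒  ................  {}
  10. create(b)  ⇒  F...............  {b→[0]}
  11. create(a)  ⇒  FF..............  {a→[1]; b→[0]}
  12. append(b, 1)  ⇒  FFF.............  {a→[1]; b→[0, 2]}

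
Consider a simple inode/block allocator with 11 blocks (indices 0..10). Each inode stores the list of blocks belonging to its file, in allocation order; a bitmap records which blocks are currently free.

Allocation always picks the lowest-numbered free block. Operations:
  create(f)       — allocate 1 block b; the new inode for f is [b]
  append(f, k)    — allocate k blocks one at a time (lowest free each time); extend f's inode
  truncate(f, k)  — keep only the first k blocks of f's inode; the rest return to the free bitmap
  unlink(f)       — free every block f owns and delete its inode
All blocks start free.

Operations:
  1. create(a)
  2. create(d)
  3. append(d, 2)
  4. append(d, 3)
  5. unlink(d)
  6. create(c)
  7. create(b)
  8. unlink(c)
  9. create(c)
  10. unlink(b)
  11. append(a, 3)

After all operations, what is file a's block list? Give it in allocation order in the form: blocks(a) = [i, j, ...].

blocks(a) = [0, 2, 3, 4]

create(a): bitmap=F.......... | a=[0]
create(d): bitmap=FF......... | a=[0] d=[1]
append(d, 2): bitmap=FFFF....... | a=[0] d=[1, 2, 3]
append(d, 3): bitmap=FFFFFFF.... | a=[0] d=[1, 2, 3, 4, 5, 6]
unlink(d): bitmap=F.......... | a=[0]
create(c): bitmap=FF......... | a=[0] c=[1]
create(b): bitmap=FFF........ | a=[0] b=[2] c=[1]
unlink(c): bitmap=F.F........ | a=[0] b=[2]
create(c): bitmap=FFF........ | a=[0] b=[2] c=[1]
unlink(b): bitmap=FF......... | a=[0] c=[1]
append(a, 3): bitmap=FFFFF...... | a=[0, 2, 3, 4] c=[1]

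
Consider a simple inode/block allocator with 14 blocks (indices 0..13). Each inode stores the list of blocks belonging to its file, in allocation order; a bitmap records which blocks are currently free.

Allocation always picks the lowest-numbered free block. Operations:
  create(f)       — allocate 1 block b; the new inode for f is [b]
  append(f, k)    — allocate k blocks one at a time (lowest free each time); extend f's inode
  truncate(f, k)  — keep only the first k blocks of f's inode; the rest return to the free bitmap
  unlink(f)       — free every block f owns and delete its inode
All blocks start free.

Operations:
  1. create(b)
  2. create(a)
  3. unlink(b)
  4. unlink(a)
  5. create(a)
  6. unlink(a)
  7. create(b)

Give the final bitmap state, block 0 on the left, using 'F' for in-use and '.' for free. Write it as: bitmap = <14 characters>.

bitmap = F.............

after create(b) → b:[0]  free=[F.............]
after create(a) → a:[1], b:[0]  free=[FF............]
after unlink(b) → a:[1]  free=[.F............]
after unlink(a) →   free=[..............]
after create(a) → a:[0]  free=[F.............]
after unlink(a) →   free=[..............]
after create(b) → b:[0]  free=[F.............]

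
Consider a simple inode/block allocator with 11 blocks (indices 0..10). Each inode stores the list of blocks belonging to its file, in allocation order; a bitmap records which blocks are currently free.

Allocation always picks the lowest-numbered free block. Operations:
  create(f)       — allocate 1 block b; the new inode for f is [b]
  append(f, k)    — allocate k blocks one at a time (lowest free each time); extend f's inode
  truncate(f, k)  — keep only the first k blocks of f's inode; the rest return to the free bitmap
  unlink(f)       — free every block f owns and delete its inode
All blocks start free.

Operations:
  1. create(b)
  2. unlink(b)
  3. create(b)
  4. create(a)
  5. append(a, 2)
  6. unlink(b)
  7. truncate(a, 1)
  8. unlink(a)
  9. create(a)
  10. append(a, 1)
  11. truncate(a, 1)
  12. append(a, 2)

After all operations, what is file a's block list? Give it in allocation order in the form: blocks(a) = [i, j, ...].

blocks(a) = [0, 1, 2]

after create(b) → b:[0]  free=[F..........]
after unlink(b) →   free=[...........]
after create(b) → b:[0]  free=[F..........]
after create(a) → a:[1], b:[0]  free=[FF.........]
after append(a, 2) → a:[1, 2, 3], b:[0]  free=[FFFF.......]
after unlink(b) → a:[1, 2, 3]  free=[.FFF.......]
after truncate(a, 1) → a:[1]  free=[.F.........]
after unlink(a) →   free=[...........]
after create(a) → a:[0]  free=[F..........]
after append(a, 1) → a:[0, 1]  free=[FF.........]
after truncate(a, 1) → a:[0]  free=[F..........]
after append(a, 2) → a:[0, 1, 2]  free=[FFF........]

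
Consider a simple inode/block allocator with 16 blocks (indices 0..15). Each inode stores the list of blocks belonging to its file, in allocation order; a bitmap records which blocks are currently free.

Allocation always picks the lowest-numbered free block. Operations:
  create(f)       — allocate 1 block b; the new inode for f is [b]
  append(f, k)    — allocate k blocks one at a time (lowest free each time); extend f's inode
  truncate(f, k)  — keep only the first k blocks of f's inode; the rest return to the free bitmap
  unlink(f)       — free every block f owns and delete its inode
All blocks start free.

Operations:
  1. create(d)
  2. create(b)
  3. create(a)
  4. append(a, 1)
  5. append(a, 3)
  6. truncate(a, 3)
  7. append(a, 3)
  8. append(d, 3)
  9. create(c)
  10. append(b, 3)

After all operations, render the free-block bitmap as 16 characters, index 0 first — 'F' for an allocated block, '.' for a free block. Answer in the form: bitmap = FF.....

bitmap = FFFFFFFFFFFFFFF.

create(d): bitmap=F............... | d=[0]
create(b): bitmap=FF.............. | b=[1] d=[0]
create(a): bitmap=FFF............. | a=[2] b=[1] d=[0]
append(a, 1): bitmap=FFFF............ | a=[2, 3] b=[1] d=[0]
append(a, 3): bitmap=FFFFFFF......... | a=[2, 3, 4, 5, 6] b=[1] d=[0]
truncate(a, 3): bitmap=FFFFF........... | a=[2, 3, 4] b=[1] d=[0]
append(a, 3): bitmap=FFFFFFFF........ | a=[2, 3, 4, 5, 6, 7] b=[1] d=[0]
append(d, 3): bitmap=FFFFFFFFFFF..... | a=[2, 3, 4, 5, 6, 7] b=[1] d=[0, 8, 9, 10]
create(c): bitmap=FFFFFFFFFFFF.... | a=[2, 3, 4, 5, 6, 7] b=[1] c=[11] d=[0, 8, 9, 10]
append(b, 3): bitmap=FFFFFFFFFFFFFFF. | a=[2, 3, 4, 5, 6, 7] b=[1, 12, 13, 14] c=[11] d=[0, 8, 9, 10]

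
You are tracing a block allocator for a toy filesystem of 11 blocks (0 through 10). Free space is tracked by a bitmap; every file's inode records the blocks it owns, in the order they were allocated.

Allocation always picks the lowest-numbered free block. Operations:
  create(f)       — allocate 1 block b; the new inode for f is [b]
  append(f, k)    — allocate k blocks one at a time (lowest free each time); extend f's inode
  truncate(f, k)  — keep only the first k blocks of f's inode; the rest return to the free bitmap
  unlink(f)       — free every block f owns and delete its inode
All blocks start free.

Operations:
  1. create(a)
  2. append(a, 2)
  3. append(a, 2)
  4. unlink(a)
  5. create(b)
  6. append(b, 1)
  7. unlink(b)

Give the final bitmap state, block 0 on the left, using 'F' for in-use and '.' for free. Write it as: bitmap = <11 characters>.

bitmap = ...........

after create(a) → a:[0]  free=[F..........]
after append(a, 2) → a:[0, 1, 2]  free=[FFF........]
after append(a, 2) → a:[0, 1, 2, 3, 4]  free=[FFFFF......]
after unlink(a) →   free=[...........]
after create(b) → b:[0]  free=[F..........]
after append(b, 1) → b:[0, 1]  free=[FF.........]
after unlink(b) →   free=[...........]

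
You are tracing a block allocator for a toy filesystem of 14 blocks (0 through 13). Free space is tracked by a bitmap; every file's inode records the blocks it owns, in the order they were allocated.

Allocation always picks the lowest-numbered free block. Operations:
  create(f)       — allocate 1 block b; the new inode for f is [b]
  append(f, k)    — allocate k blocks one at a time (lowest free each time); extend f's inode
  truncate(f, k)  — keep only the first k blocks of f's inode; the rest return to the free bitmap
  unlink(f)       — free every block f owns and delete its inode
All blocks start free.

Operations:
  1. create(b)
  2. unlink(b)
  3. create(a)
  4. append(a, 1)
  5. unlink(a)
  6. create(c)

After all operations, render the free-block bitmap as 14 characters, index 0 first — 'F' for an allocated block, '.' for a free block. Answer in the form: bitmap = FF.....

after create(b) → b:[0]  free=[F.............]
after unlink(b) →   free=[..............]
after create(a) → a:[0]  free=[F.............]
after append(a, 1) → a:[0, 1]  free=[FF............]
after unlink(a) →   free=[..............]
after create(c) → c:[0]  free=[F.............]

bitmap = F.............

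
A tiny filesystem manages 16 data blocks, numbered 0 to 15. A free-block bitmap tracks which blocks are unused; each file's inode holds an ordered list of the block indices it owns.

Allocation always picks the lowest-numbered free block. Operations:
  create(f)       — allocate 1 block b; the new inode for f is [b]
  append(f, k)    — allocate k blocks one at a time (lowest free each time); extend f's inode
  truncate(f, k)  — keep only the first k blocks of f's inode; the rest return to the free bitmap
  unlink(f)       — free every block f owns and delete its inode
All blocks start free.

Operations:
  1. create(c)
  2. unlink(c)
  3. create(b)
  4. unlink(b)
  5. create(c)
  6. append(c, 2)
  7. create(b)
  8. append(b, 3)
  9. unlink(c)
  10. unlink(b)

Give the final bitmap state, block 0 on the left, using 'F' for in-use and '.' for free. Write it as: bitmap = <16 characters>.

after create(c) → c:[0]  free=[F...............]
after unlink(c) →   free=[................]
after create(b) → b:[0]  free=[F...............]
after unlink(b) →   free=[................]
after create(c) → c:[0]  free=[F...............]
after append(c, 2) → c:[0, 1, 2]  free=[FFF.............]
after create(b) → b:[3], c:[0, 1, 2]  free=[FFFF............]
after append(b, 3) → b:[3, 4, 5, 6], c:[0, 1, 2]  free=[FFFFFFF.........]
after unlink(c) → b:[3, 4, 5, 6]  free=[...FFFF.........]
after unlink(b) →   free=[................]

bitmap = ................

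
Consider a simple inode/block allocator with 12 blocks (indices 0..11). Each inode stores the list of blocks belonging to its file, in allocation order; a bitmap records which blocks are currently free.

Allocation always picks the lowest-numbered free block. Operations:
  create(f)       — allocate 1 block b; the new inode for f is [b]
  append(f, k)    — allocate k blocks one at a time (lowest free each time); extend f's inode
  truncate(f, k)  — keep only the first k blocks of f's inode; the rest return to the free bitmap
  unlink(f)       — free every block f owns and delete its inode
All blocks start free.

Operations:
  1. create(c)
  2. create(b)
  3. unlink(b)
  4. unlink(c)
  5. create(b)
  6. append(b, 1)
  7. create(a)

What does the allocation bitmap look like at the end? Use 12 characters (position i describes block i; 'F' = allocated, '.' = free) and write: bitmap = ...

after create(c) → c:[0]  free=[F...........]
after create(b) → b:[1], c:[0]  free=[FF..........]
after unlink(b) → c:[0]  free=[F...........]
after unlink(c) →   free=[............]
after create(b) → b:[0]  free=[F...........]
after append(b, 1) → b:[0, 1]  free=[FF..........]
after create(a) → a:[2], b:[0, 1]  free=[FFF.........]

bitmap = FFF.........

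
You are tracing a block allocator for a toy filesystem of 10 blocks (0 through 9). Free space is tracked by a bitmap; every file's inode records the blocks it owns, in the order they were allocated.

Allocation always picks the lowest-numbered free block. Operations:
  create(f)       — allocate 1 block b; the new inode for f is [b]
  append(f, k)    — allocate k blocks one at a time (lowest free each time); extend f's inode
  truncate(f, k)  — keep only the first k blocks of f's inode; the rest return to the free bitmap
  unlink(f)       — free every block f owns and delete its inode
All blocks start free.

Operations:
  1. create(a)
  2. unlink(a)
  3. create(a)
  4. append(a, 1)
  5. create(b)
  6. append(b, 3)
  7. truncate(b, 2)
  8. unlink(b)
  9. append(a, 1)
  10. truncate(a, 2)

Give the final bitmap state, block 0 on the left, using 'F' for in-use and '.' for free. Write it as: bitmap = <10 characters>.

bitmap = FF........

  1. create(a)  ⇒  F.........  {a→[0]}
  2. unlink(a)  ⇒  ..........  {}
  3. create(a)  ⇒  F.........  {a→[0]}
  4. append(a, 1)  ⇒  FF........  {a→[0, 1]}
  5. create(b)  ⇒  FFF.......  {a→[0, 1]; b→[2]}
  6. append(b, 3)  ⇒  FFFFFF....  {a→[0, 1]; b→[2, 3, 4, 5]}
  7. truncate(b, 2)  ⇒  FFFF......  {a→[0, 1]; b→[2, 3]}
  8. unlink(b)  ⇒  FF........  {a→[0, 1]}
  9. append(a, 1)  ⇒  FFF.......  {a→[0, 1, 2]}
  10. truncate(a, 2)  ⇒  FF........  {a→[0, 1]}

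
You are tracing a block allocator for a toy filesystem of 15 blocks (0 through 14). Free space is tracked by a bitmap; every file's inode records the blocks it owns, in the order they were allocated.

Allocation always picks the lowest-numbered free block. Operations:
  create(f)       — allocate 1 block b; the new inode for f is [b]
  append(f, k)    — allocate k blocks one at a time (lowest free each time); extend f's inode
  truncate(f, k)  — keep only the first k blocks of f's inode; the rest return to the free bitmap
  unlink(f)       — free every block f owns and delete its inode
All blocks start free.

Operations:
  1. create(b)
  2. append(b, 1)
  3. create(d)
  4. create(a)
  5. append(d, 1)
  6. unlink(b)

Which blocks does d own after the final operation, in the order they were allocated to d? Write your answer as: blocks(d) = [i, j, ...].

blocks(d) = [2, 4]

  1. create(b)  ⇒  F..............  {b→[0]}
  2. append(b, 1)  ⇒  FF.............  {b→[0, 1]}
  3. create(d)  ⇒  FFF............  {b→[0, 1]; d→[2]}
  4. create(a)  ⇒  FFFF...........  {a→[3]; b→[0, 1]; d→[2]}
  5. append(d, 1)  ⇒  FFFFF..........  {a→[3]; b→[0, 1]; d→[2, 4]}
  6. unlink(b)  ⇒  ..FFF..........  {a→[3]; d→[2, 4]}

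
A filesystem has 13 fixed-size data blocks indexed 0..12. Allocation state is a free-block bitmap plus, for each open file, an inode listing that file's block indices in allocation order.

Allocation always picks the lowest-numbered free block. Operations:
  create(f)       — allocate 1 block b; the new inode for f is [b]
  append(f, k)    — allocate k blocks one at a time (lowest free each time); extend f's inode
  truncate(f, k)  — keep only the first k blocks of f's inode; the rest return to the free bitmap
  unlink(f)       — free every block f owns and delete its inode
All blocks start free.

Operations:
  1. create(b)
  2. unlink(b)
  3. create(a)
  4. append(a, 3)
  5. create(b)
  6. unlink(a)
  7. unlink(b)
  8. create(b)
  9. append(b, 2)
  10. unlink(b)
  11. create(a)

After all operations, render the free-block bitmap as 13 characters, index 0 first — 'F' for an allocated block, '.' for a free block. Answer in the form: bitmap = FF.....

[1] create(b) — b=0 (map F............)
[2] unlink(b) —  (map .............)
[3] create(a) — a=0 (map F............)
[4] append(a, 3) — a=0,1,2,3 (map FFFF.........)
[5] create(b) — a=0,1,2,3 b=4 (map FFFFF........)
[6] unlink(a) — b=4 (map ....F........)
[7] unlink(b) —  (map .............)
[8] create(b) — b=0 (map F............)
[9] append(b, 2) — b=0,1,2 (map FFF..........)
[10] unlink(b) —  (map .............)
[11] create(a) — a=0 (map F............)

bitmap = F............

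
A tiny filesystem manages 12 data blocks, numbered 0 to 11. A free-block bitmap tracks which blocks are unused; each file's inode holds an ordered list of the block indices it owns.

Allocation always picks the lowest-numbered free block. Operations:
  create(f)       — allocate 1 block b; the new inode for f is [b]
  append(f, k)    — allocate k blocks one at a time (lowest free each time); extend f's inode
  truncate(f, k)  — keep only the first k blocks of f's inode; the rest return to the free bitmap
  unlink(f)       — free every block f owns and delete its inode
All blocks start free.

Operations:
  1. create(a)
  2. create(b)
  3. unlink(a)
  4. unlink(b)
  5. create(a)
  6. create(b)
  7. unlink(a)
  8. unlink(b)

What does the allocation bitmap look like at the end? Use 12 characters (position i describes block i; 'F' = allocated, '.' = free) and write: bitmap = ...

bitmap = ............

[1] create(a) — a=0 (map F...........)
[2] create(b) — a=0 b=1 (map FF..........)
[3] unlink(a) — b=1 (map .F..........)
[4] unlink(b) —  (map ............)
[5] create(a) — a=0 (map F...........)
[6] create(b) — a=0 b=1 (map FF..........)
[7] unlink(a) — b=1 (map .F..........)
[8] unlink(b) —  (map ............)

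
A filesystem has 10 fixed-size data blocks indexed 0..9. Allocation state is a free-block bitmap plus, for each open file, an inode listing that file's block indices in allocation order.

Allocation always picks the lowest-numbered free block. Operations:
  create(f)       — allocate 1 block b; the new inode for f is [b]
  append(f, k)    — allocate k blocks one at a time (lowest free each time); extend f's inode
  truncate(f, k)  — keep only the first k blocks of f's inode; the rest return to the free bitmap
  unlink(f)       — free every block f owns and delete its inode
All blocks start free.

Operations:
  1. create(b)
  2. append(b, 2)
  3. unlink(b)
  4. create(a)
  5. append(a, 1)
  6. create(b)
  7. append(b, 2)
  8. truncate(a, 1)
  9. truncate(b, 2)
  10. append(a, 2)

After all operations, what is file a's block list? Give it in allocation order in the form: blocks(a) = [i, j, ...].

create(b): bitmap=F......... | b=[0]
append(b, 2): bitmap=FFF....... | b=[0, 1, 2]
unlink(b): bitmap=.......... | 
create(a): bitmap=F......... | a=[0]
append(a, 1): bitmap=FF........ | a=[0, 1]
create(b): bitmap=FFF....... | a=[0, 1] b=[2]
append(b, 2): bitmap=FFFFF..... | a=[0, 1] b=[2, 3, 4]
truncate(a, 1): bitmap=F.FFF..... | a=[0] b=[2, 3, 4]
truncate(b, 2): bitmap=F.FF...... | a=[0] b=[2, 3]
append(a, 2): bitmap=FFFFF..... | a=[0, 1, 4] b=[2, 3]

blocks(a) = [0, 1, 4]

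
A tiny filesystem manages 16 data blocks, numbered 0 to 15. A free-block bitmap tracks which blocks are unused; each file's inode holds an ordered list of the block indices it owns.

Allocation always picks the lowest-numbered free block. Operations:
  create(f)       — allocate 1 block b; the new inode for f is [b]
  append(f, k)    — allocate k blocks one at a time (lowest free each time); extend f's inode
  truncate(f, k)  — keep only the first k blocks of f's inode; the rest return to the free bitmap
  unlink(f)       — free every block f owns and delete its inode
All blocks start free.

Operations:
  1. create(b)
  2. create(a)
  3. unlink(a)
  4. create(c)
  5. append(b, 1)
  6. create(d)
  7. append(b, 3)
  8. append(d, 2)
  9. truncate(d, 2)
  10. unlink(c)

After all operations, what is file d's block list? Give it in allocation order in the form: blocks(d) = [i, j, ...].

blocks(d) = [3, 7]

create(b): bitmap=F............... | b=[0]
create(a): bitmap=FF.............. | a=[1] b=[0]
unlink(a): bitmap=F............... | b=[0]
create(c): bitmap=FF.............. | b=[0] c=[1]
append(b, 1): bitmap=FFF............. | b=[0, 2] c=[1]
create(d): bitmap=FFFF............ | b=[0, 2] c=[1] d=[3]
append(b, 3): bitmap=FFFFFFF......... | b=[0, 2, 4, 5, 6] c=[1] d=[3]
append(d, 2): bitmap=FFFFFFFFF....... | b=[0, 2, 4, 5, 6] c=[1] d=[3, 7, 8]
truncate(d, 2): bitmap=FFFFFFFF........ | b=[0, 2, 4, 5, 6] c=[1] d=[3, 7]
unlink(c): bitmap=F.FFFFFF........ | b=[0, 2, 4, 5, 6] d=[3, 7]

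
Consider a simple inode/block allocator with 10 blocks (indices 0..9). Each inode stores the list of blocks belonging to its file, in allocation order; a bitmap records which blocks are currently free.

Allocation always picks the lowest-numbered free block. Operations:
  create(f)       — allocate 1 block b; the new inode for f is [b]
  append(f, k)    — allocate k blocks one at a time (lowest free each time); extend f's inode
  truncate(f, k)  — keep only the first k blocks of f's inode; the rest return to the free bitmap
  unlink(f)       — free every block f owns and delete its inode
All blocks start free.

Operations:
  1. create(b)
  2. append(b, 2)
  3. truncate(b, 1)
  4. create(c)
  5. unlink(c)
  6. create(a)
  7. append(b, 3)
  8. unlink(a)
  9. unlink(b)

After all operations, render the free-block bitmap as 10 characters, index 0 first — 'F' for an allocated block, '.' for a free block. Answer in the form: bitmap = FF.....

[1] create(b) — b=0 (map F.........)
[2] append(b, 2) — b=0,1,2 (map FFF.......)
[3] truncate(b, 1) — b=0 (map F.........)
[4] create(c) — b=0 c=1 (map FF........)
[5] unlink(c) — b=0 (map F.........)
[6] create(a) — a=1 b=0 (map FF........)
[7] append(b, 3) — a=1 b=0,2,3,4 (map FFFFF.....)
[8] unlink(a) — b=0,2,3,4 (map F.FFF.....)
[9] unlink(b) —  (map ..........)

bitmap = ..........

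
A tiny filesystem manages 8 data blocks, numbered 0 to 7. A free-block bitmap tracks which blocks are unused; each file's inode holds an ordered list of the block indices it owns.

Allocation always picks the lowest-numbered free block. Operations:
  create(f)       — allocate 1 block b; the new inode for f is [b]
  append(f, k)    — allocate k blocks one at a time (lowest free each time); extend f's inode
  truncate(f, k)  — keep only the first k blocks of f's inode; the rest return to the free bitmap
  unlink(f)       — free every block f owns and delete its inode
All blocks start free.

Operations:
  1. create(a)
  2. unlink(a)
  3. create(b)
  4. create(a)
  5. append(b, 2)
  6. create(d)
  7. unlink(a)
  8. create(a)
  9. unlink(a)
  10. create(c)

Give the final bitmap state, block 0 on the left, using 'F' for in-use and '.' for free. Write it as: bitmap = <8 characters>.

bitmap = FFFFF...

after create(a) → a:[0]  free=[F.......]
after unlink(a) →   free=[........]
after create(b) → b:[0]  free=[F.......]
after create(a) → a:[1], b:[0]  free=[FF......]
after append(b, 2) → a:[1], b:[0, 2, 3]  free=[FFFF....]
after create(d) → a:[1], b:[0, 2, 3], d:[4]  free=[FFFFF...]
after unlink(a) → b:[0, 2, 3], d:[4]  free=[F.FFF...]
after create(a) → a:[1], b:[0, 2, 3], d:[4]  free=[FFFFF...]
after unlink(a) → b:[0, 2, 3], d:[4]  free=[F.FFF...]
after create(c) → b:[0, 2, 3], c:[1], d:[4]  free=[FFFFF...]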